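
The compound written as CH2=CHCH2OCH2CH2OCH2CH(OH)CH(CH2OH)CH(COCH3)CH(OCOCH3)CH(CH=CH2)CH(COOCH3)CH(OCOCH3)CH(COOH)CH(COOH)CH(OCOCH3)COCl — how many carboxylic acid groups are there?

2

Reading the structure from left to right:
  CH2=CH: C=C double bond → alkene.
  CH2OCH2: C–O–C with sp³ carbons on both sides and no adjacent C=O → ether.
  CH2OCH2: C–O–C with sp³ carbons on both sides and no adjacent C=O → ether.
  CH(OH): –OH on an sp³ carbon → alcohol (secondary).
  CH(CH2OH): pendant –CH2OH on an sp³ backbone C → alcohol.
  CH(COCH3): pendant –COCH3: carbonyl C bonded to two carbons → ketone.
  CH(OCOCH3): pendant –OC(=O)CH3: an acyloxy group → ester.
  CH(CH=CH2): pendant –CH=CH2: C=C double bond → alkene.
  CH(COOCH3): pendant –COOCH3: carbonyl C bonded to C and –OCH3 → ester.
  CH(OCOCH3): pendant –OC(=O)CH3: an acyloxy group → ester.
  CH(COOH): pendant –COOH: carbonyl C bonded to C and –OH → carboxylic acid.
  CH(COOH): pendant –COOH: carbonyl C bonded to C and –OH → carboxylic acid.
  CH(OCOCH3): pendant –OC(=O)CH3: an acyloxy group → ester.
  COCl: –C(=O)Cl: carbonyl C bonded to C and to a halogen → acyl halide (not alkyl halide).
Carboxylic acid appears at: CH(COOH), CH(COOH) → 2.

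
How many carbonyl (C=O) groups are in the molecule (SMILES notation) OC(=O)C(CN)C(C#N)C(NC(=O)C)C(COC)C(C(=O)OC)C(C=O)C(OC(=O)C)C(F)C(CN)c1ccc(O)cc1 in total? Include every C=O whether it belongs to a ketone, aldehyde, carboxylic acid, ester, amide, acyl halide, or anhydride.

5

HOOC: carboxylic acid, 1 C=O (running total 1).
CH(NHCOCH3): amide, 1 C=O (running total 2).
CH(COOCH3): ester, 1 C=O (running total 3).
CH(CHO): aldehyde, 1 C=O (running total 4).
CH(OCOCH3): ester, 1 C=O (running total 5).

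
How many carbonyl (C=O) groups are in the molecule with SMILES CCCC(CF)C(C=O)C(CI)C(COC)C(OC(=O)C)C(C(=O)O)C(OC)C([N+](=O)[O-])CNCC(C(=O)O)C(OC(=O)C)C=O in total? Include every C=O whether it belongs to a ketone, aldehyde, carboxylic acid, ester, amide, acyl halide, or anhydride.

6

CH(CHO): aldehyde, 1 C=O (running total 1).
CH(OCOCH3): ester, 1 C=O (running total 2).
CH(COOH): carboxylic acid, 1 C=O (running total 3).
CH(COOH): carboxylic acid, 1 C=O (running total 4).
CH(OCOCH3): ester, 1 C=O (running total 5).
CHO: aldehyde, 1 C=O (running total 6).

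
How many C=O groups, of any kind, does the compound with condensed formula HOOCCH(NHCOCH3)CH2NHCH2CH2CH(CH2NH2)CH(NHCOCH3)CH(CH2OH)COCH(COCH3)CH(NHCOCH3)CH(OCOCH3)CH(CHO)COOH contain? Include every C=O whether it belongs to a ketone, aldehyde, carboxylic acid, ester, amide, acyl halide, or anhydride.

HOOC: carboxylic acid, 1 C=O (running total 1).
CH(NHCOCH3): amide, 1 C=O (running total 2).
CH(NHCOCH3): amide, 1 C=O (running total 3).
CO: ketone, 1 C=O (running total 4).
CH(COCH3): ketone, 1 C=O (running total 5).
CH(NHCOCH3): amide, 1 C=O (running total 6).
CH(OCOCH3): ester, 1 C=O (running total 7).
CH(CHO): aldehyde, 1 C=O (running total 8).
COOH: carboxylic acid, 1 C=O (running total 9).

9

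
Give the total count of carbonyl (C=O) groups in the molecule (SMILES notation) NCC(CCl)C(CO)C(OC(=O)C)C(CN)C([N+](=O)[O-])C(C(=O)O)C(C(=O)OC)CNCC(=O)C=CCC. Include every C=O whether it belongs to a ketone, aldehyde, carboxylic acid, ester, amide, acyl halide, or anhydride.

CH(OCOCH3): ester, 1 C=O (running total 1).
CH(COOH): carboxylic acid, 1 C=O (running total 2).
CH(COOCH3): ester, 1 C=O (running total 3).
CO: ketone, 1 C=O (running total 4).

4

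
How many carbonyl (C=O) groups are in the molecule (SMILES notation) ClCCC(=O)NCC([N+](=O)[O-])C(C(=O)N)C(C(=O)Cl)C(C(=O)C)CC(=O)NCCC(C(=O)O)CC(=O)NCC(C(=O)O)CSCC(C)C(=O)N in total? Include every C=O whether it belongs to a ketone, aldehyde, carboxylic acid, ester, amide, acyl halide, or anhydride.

CH2CONHCH2: amide, 1 C=O (running total 1).
CH(CONH2): amide, 1 C=O (running total 2).
CH(COCl): acyl halide, 1 C=O (running total 3).
CH(COCH3): ketone, 1 C=O (running total 4).
CH2CONHCH2: amide, 1 C=O (running total 5).
CH(COOH): carboxylic acid, 1 C=O (running total 6).
CH2CONHCH2: amide, 1 C=O (running total 7).
CH(COOH): carboxylic acid, 1 C=O (running total 8).
CONH2: amide, 1 C=O (running total 9).

9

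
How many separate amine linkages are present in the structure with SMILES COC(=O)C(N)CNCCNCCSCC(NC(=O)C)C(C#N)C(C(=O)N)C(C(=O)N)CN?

Taking each segment in turn:
  CH3OOC: CH3O–C(=O)–: carbonyl C bonded to C and to –OCH3 → ester (not ketone + ether).
  CH(NH2): –NH2 on an sp³ carbon with no adjacent C=O → amine.
  CH2NHCH2: C–N–C with sp³ carbons and no adjacent C=O → amine (secondary).
  CH2NHCH2: C–N–C with sp³ carbons and no adjacent C=O → amine (secondary).
  CH2SCH2: C–S–C linkage → sulfide (thioether).
  CH(NHCOCH3): pendant –NHC(=O)CH3: N bonded to a carbonyl → amide (not amine).
  CH(CN): pendant –C≡N: nitrile.
  CH(CONH2): pendant –CONH2: carbonyl C bonded to C and N → amide.
  CH(CONH2): pendant –CONH2: carbonyl C bonded to C and N → amide.
  CH2NH2: –NH2 on an sp³ carbon with no adjacent C=O → amine.
Amine appears at: CH(NH2), CH2NHCH2, CH2NHCH2, CH2NH2 → 4.

4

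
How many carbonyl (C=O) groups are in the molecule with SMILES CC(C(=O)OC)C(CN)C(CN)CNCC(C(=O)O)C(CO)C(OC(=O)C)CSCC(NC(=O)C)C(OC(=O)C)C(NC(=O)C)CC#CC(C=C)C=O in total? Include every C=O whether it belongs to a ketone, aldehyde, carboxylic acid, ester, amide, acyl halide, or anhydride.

7

CH(COOCH3): ester, 1 C=O (running total 1).
CH(COOH): carboxylic acid, 1 C=O (running total 2).
CH(OCOCH3): ester, 1 C=O (running total 3).
CH(NHCOCH3): amide, 1 C=O (running total 4).
CH(OCOCH3): ester, 1 C=O (running total 5).
CH(NHCOCH3): amide, 1 C=O (running total 6).
CHO: aldehyde, 1 C=O (running total 7).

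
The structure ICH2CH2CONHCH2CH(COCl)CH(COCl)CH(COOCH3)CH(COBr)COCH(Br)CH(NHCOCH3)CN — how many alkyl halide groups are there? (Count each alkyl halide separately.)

Working along the chain:
  ICH2: halogen on an sp³ carbon → alkyl halide.
  CH2CONHCH2: –C(=O)–N– linkage → amide (the N is not an amine).
  CH(COCl): pendant –C(=O)X: carbonyl C bonded to C and halogen → acyl halide.
  CH(COCl): pendant –C(=O)X: carbonyl C bonded to C and halogen → acyl halide.
  CH(COOCH3): pendant –COOCH3: carbonyl C bonded to C and –OCH3 → ester.
  CH(COBr): pendant –C(=O)X: carbonyl C bonded to C and halogen → acyl halide.
  CO: –C(=O)– with carbon on both sides → ketone.
  CH(Br): halogen on an sp³ carbon → alkyl halide.
  CH(NHCOCH3): pendant –NHC(=O)CH3: N bonded to a carbonyl → amide (not amine).
  CN: –C≡N: carbon triple-bonded to nitrogen → nitrile.
Alkyl halide appears at: ICH2, CH(Br) → 2.

2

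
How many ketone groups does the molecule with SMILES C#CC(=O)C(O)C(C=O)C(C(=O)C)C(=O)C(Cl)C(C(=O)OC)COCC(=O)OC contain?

3

C≡C triple bond → alkyne.
–C(=O)– with carbon on both sides → ketone.
–OH on an sp³ carbon → alcohol (secondary).
pendant –CHO: carbonyl C bonded to C and H → aldehyde.
pendant –COCH3: carbonyl C bonded to two carbons → ketone.
–C(=O)– with carbon on both sides → ketone.
halogen on an sp³ carbon → alkyl halide.
pendant –COOCH3: carbonyl C bonded to C and –OCH3 → ester.
C–O–C with sp³ carbons on both sides and no adjacent C=O → ether.
–C(=O)OCH3: carbonyl C bonded to C and to –OCH3 → ester (not ketone + ether).
Ketone appears at: CO, CH(COCH3), CO → 3.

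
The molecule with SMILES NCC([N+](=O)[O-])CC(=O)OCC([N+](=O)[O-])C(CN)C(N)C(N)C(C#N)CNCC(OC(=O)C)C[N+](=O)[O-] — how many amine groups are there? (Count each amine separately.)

5

Taking each segment in turn:
  H2NCH2: –NH2 on an sp³ carbon with no adjacent C=O → amine.
  CH(NO2): –NO2 on an sp³ carbon → nitro (the N=O is not a carbonyl).
  CH2COOCH2: –C(=O)–O–C with C on the carbonyl side → ester.
  CH(NO2): –NO2 on an sp³ carbon → nitro (the N=O is not a carbonyl).
  CH(CH2NH2): pendant –CH2NH2: N on sp³ C, no adjacent C=O → amine.
  CH(NH2): –NH2 on an sp³ carbon with no adjacent C=O → amine.
  CH(NH2): –NH2 on an sp³ carbon with no adjacent C=O → amine.
  CH(CN): pendant –C≡N: nitrile.
  CH2NHCH2: C–N–C with sp³ carbons and no adjacent C=O → amine (secondary).
  CH(OCOCH3): pendant –OC(=O)CH3: an acyloxy group → ester.
  CH2NO2: –NO2 on carbon → nitro group.
Amine appears at: H2NCH2, CH(CH2NH2), CH(NH2), CH(NH2), CH2NHCH2 → 5.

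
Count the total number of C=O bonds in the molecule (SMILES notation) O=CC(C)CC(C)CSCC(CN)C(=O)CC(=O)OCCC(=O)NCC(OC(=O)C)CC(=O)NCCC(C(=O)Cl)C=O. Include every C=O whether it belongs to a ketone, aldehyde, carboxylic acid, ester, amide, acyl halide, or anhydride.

OHC: aldehyde, 1 C=O (running total 1).
CO: ketone, 1 C=O (running total 2).
CH2COOCH2: ester, 1 C=O (running total 3).
CH2CONHCH2: amide, 1 C=O (running total 4).
CH(OCOCH3): ester, 1 C=O (running total 5).
CH2CONHCH2: amide, 1 C=O (running total 6).
CH(COCl): acyl halide, 1 C=O (running total 7).
CHO: aldehyde, 1 C=O (running total 8).

8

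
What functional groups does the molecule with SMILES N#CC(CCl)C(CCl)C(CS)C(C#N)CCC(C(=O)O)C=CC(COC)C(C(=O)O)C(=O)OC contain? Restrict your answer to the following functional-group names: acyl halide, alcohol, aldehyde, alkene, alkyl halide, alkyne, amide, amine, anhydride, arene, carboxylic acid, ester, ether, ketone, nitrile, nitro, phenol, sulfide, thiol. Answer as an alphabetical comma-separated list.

Working along the chain:
  N≡C: N≡C–: carbon triple-bonded to nitrogen → nitrile.
  CH(CH2Cl): pendant –CH2X: halogen on sp³ carbon → alkyl halide.
  CH(CH2Cl): pendant –CH2X: halogen on sp³ carbon → alkyl halide.
  CH(CH2SH): pendant –CH2SH → thiol.
  CH(CN): pendant –C≡N: nitrile.
  CH(COOH): pendant –COOH: carbonyl C bonded to C and –OH → carboxylic acid.
  CH=CH: C=C double bond → alkene.
  CH(CH2OCH3): pendant –CH2OCH3: C–O–C linkage → ether.
  CH(COOH): pendant –COOH: carbonyl C bonded to C and –OH → carboxylic acid.
  COOCH3: –C(=O)OCH3: carbonyl C bonded to C and to –OCH3 → ester (not ketone + ether).

alkene, alkyl halide, carboxylic acid, ester, ether, nitrile, thiol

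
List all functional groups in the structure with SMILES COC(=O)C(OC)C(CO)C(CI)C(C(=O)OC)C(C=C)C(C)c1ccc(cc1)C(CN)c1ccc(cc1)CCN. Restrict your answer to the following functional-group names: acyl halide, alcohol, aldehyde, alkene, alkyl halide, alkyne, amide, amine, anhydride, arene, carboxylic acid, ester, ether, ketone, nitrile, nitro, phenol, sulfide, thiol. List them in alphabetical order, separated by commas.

CH3O–C(=O)–: carbonyl C bonded to C and to –OCH3 → ester (not ketone + ether).
pendant –OCH3: C–O–C with sp³ C, no adjacent C=O → ether.
pendant –CH2OH on an sp³ backbone C → alcohol.
pendant –CH2X: halogen on sp³ carbon → alkyl halide.
pendant –COOCH3: carbonyl C bonded to C and –OCH3 → ester.
pendant –CH=CH2: C=C double bond → alkene.
para-disubstituted benzene ring → arene.
pendant –CH2NH2: N on sp³ C, no adjacent C=O → amine.
para-disubstituted benzene ring → arene.
–NH2 on an sp³ carbon with no adjacent C=O → amine.

alcohol, alkene, alkyl halide, amine, arene, ester, ether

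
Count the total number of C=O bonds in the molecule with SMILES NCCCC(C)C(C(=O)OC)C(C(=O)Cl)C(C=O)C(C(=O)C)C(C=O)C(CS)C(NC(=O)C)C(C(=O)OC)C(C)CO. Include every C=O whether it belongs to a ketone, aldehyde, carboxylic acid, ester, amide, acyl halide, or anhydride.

7

CH(COOCH3): ester, 1 C=O (running total 1).
CH(COCl): acyl halide, 1 C=O (running total 2).
CH(CHO): aldehyde, 1 C=O (running total 3).
CH(COCH3): ketone, 1 C=O (running total 4).
CH(CHO): aldehyde, 1 C=O (running total 5).
CH(NHCOCH3): amide, 1 C=O (running total 6).
CH(COOCH3): ester, 1 C=O (running total 7).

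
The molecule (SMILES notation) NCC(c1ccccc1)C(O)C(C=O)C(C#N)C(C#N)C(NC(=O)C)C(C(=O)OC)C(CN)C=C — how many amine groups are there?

2

Taking each segment in turn:
  H2NCH2: –NH2 on an sp³ carbon with no adjacent C=O → amine.
  CH(C6H5): pendant –C6H5: benzene ring → arene.
  CH(OH): –OH on an sp³ carbon → alcohol (secondary).
  CH(CHO): pendant –CHO: carbonyl C bonded to C and H → aldehyde.
  CH(CN): pendant –C≡N: nitrile.
  CH(CN): pendant –C≡N: nitrile.
  CH(NHCOCH3): pendant –NHC(=O)CH3: N bonded to a carbonyl → amide (not amine).
  CH(COOCH3): pendant –COOCH3: carbonyl C bonded to C and –OCH3 → ester.
  CH(CH2NH2): pendant –CH2NH2: N on sp³ C, no adjacent C=O → amine.
  CH=CH2: C=C double bond → alkene.
Amine appears at: H2NCH2, CH(CH2NH2) → 2.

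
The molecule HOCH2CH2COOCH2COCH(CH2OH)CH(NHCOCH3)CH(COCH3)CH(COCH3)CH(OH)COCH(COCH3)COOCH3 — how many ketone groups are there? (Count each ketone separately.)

HO– on an sp³ carbon → alcohol.
–C(=O)–O–C with C on the carbonyl side → ester.
–C(=O)– with carbon on both sides → ketone.
pendant –CH2OH on an sp³ backbone C → alcohol.
pendant –NHC(=O)CH3: N bonded to a carbonyl → amide (not amine).
pendant –COCH3: carbonyl C bonded to two carbons → ketone.
pendant –COCH3: carbonyl C bonded to two carbons → ketone.
–OH on an sp³ carbon → alcohol (secondary).
–C(=O)– with carbon on both sides → ketone.
pendant –COCH3: carbonyl C bonded to two carbons → ketone.
–C(=O)OCH3: carbonyl C bonded to C and to –OCH3 → ester (not ketone + ether).
Ketone appears at: CO, CH(COCH3), CH(COCH3), CO, CH(COCH3) → 5.

5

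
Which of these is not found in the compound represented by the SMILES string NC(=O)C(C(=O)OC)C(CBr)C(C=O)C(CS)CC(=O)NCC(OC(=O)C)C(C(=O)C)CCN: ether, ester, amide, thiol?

ether

ester: present (CH(COOCH3) — pendant –COOCH3: carbonyl C bonded to C and –OCH3 → ester).
thiol: present (CH(CH2SH) — pendant –CH2SH → thiol).
amide: present (H2NCO — –C(=O)NH2: carbonyl C bonded to C and to N → amide (the N is not a separate amine)).
ether: absent. In each of CH(COOCH3) and CH(OCOCH3), the C–O–C oxygen is adjacent to a C=O, so it belongs to an ester, not an ether.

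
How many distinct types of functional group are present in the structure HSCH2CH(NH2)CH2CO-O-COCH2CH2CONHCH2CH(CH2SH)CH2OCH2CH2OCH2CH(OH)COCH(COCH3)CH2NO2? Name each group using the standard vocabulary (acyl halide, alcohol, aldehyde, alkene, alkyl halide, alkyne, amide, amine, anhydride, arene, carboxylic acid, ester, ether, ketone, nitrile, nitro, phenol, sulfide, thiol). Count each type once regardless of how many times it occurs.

–SH on an sp³ carbon → thiol.
–NH2 on an sp³ carbon with no adjacent C=O → amine.
two acyl groups sharing one oxygen, –C(=O)–O–C(=O)– → anhydride.
–C(=O)–N– linkage → amide (the N is not an amine).
pendant –CH2SH → thiol.
C–O–C with sp³ carbons on both sides and no adjacent C=O → ether.
C–O–C with sp³ carbons on both sides and no adjacent C=O → ether.
–OH on an sp³ carbon → alcohol (secondary).
–C(=O)– with carbon on both sides → ketone.
pendant –COCH3: carbonyl C bonded to two carbons → ketone.
–NO2 on carbon → nitro group.
Distinct types present: alcohol, amide, amine, anhydride, ether, ketone, nitro, thiol.

8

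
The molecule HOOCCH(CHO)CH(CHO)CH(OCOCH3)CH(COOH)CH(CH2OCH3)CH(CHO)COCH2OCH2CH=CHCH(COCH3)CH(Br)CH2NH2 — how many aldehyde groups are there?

3

–COOH: carbonyl C bonded to –OH and C → carboxylic acid (the –OH is not a separate alcohol).
pendant –CHO: carbonyl C bonded to C and H → aldehyde.
pendant –CHO: carbonyl C bonded to C and H → aldehyde.
pendant –OC(=O)CH3: an acyloxy group → ester.
pendant –COOH: carbonyl C bonded to C and –OH → carboxylic acid.
pendant –CH2OCH3: C–O–C linkage → ether.
pendant –CHO: carbonyl C bonded to C and H → aldehyde.
–C(=O)– with carbon on both sides → ketone.
C–O–C with sp³ carbons on both sides and no adjacent C=O → ether.
C=C double bond → alkene.
pendant –COCH3: carbonyl C bonded to two carbons → ketone.
halogen on an sp³ carbon → alkyl halide.
–NH2 on an sp³ carbon with no adjacent C=O → amine.
Aldehyde appears at: CH(CHO), CH(CHO), CH(CHO) → 3.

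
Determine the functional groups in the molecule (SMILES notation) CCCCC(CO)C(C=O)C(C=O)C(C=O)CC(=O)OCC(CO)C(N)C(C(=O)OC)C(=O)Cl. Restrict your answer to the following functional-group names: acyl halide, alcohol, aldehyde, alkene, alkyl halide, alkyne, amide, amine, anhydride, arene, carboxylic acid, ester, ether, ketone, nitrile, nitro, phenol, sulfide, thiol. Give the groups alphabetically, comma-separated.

acyl halide, alcohol, aldehyde, amine, ester

pendant –CH2OH on an sp³ backbone C → alcohol.
pendant –CHO: carbonyl C bonded to C and H → aldehyde.
pendant –CHO: carbonyl C bonded to C and H → aldehyde.
pendant –CHO: carbonyl C bonded to C and H → aldehyde.
–C(=O)–O–C with C on the carbonyl side → ester.
pendant –CH2OH on an sp³ backbone C → alcohol.
–NH2 on an sp³ carbon with no adjacent C=O → amine.
pendant –COOCH3: carbonyl C bonded to C and –OCH3 → ester.
–C(=O)Cl: carbonyl C bonded to C and to a halogen → acyl halide (not alkyl halide).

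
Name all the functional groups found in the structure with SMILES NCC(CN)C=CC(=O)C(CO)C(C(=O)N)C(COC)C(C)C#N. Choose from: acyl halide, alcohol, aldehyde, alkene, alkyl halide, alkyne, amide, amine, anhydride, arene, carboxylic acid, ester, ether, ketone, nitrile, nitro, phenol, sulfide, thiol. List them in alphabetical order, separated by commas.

alcohol, alkene, amide, amine, ether, ketone, nitrile

Reading the structure from left to right:
  H2NCH2: –NH2 on an sp³ carbon with no adjacent C=O → amine.
  CH(CH2NH2): pendant –CH2NH2: N on sp³ C, no adjacent C=O → amine.
  CH=CH: C=C double bond → alkene.
  CO: –C(=O)– with carbon on both sides → ketone.
  CH(CH2OH): pendant –CH2OH on an sp³ backbone C → alcohol.
  CH(CONH2): pendant –CONH2: carbonyl C bonded to C and N → amide.
  CH(CH2OCH3): pendant –CH2OCH3: C–O–C linkage → ether.
  CN: –C≡N: carbon triple-bonded to nitrogen → nitrile.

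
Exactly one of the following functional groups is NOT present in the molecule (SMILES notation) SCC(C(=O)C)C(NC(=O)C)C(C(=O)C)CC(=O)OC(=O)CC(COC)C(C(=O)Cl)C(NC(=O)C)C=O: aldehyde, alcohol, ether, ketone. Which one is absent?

ketone: present (CH(COCH3) — pendant –COCH3: carbonyl C bonded to two carbons → ketone).
ether: present (CH(CH2OCH3) — pendant –CH2OCH3: C–O–C linkage → ether).
aldehyde: present (CHO — terminal –CHO: carbonyl C bonded to H and C → aldehyde).
alcohol: no segment matches this pattern.

alcohol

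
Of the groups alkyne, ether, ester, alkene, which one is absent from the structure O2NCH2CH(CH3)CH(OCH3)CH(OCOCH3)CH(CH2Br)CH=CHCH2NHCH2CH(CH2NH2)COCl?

alkyne

ester: present (CH(OCOCH3) — pendant –OC(=O)CH3: an acyloxy group → ester).
alkene: present (CH=CH — C=C double bond → alkene).
ether: present (CH(OCH3) — pendant –OCH3: C–O–C with sp³ C, no adjacent C=O → ether).
alkyne: no segment matches this pattern.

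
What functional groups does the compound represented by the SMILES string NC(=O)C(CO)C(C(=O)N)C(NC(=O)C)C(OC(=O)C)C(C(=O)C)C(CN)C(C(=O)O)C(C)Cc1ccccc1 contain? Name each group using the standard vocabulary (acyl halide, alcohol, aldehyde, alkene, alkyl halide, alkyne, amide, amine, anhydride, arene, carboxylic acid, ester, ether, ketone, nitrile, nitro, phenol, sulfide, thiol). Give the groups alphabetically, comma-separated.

alcohol, amide, amine, arene, carboxylic acid, ester, ketone

–C(=O)NH2: carbonyl C bonded to C and to N → amide (the N is not a separate amine).
pendant –CH2OH on an sp³ backbone C → alcohol.
pendant –CONH2: carbonyl C bonded to C and N → amide.
pendant –NHC(=O)CH3: N bonded to a carbonyl → amide (not amine).
pendant –OC(=O)CH3: an acyloxy group → ester.
pendant –COCH3: carbonyl C bonded to two carbons → ketone.
pendant –CH2NH2: N on sp³ C, no adjacent C=O → amine.
pendant –COOH: carbonyl C bonded to C and –OH → carboxylic acid.
–C6H5 phenyl ring → arene.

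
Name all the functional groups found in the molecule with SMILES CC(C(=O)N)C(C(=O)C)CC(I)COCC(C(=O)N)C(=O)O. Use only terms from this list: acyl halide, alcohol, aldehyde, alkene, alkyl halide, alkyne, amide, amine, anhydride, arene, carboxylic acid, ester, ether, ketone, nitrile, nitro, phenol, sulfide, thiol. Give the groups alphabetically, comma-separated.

pendant –CONH2: carbonyl C bonded to C and N → amide.
pendant –COCH3: carbonyl C bonded to two carbons → ketone.
halogen on an sp³ carbon → alkyl halide.
C–O–C with sp³ carbons on both sides and no adjacent C=O → ether.
pendant –CONH2: carbonyl C bonded to C and N → amide.
–COOH: carbonyl C bonded to –OH and C → carboxylic acid (the –OH is not a separate alcohol).

alkyl halide, amide, carboxylic acid, ether, ketone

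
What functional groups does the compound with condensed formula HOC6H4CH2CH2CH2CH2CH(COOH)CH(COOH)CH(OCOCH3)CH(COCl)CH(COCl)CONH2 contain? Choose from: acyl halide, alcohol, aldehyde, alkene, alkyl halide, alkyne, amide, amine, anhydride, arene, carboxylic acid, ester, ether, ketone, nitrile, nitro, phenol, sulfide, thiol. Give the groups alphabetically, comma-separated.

Working along the chain:
  HOC6H4: –OH attached directly to an aromatic ring → phenol (not alcohol); the ring itself is an arene.
  CH(COOH): pendant –COOH: carbonyl C bonded to C and –OH → carboxylic acid.
  CH(COOH): pendant –COOH: carbonyl C bonded to C and –OH → carboxylic acid.
  CH(OCOCH3): pendant –OC(=O)CH3: an acyloxy group → ester.
  CH(COCl): pendant –C(=O)X: carbonyl C bonded to C and halogen → acyl halide.
  CH(COCl): pendant –C(=O)X: carbonyl C bonded to C and halogen → acyl halide.
  CONH2: –C(=O)NH2: carbonyl C bonded to C and to N → amide (the N is not a separate amine).

acyl halide, amide, arene, carboxylic acid, ester, phenol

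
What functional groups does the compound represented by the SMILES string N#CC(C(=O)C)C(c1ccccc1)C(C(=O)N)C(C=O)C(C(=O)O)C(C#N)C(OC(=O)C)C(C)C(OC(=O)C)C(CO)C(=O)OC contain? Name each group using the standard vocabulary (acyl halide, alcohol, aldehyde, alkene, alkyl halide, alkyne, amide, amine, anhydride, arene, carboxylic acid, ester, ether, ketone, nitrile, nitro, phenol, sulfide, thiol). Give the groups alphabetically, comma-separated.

N≡C–: carbon triple-bonded to nitrogen → nitrile.
pendant –COCH3: carbonyl C bonded to two carbons → ketone.
pendant –C6H5: benzene ring → arene.
pendant –CONH2: carbonyl C bonded to C and N → amide.
pendant –CHO: carbonyl C bonded to C and H → aldehyde.
pendant –COOH: carbonyl C bonded to C and –OH → carboxylic acid.
pendant –C≡N: nitrile.
pendant –OC(=O)CH3: an acyloxy group → ester.
pendant –OC(=O)CH3: an acyloxy group → ester.
pendant –CH2OH on an sp³ backbone C → alcohol.
–C(=O)OCH3: carbonyl C bonded to C and to –OCH3 → ester (not ketone + ether).

alcohol, aldehyde, amide, arene, carboxylic acid, ester, ketone, nitrile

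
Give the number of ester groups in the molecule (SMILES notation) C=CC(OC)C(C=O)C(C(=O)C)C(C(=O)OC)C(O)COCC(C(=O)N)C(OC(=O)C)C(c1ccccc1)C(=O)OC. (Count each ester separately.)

3

C=C double bond → alkene.
pendant –OCH3: C–O–C with sp³ C, no adjacent C=O → ether.
pendant –CHO: carbonyl C bonded to C and H → aldehyde.
pendant –COCH3: carbonyl C bonded to two carbons → ketone.
pendant –COOCH3: carbonyl C bonded to C and –OCH3 → ester.
–OH on an sp³ carbon → alcohol (secondary).
C–O–C with sp³ carbons on both sides and no adjacent C=O → ether.
pendant –CONH2: carbonyl C bonded to C and N → amide.
pendant –OC(=O)CH3: an acyloxy group → ester.
pendant –C6H5: benzene ring → arene.
–C(=O)OCH3: carbonyl C bonded to C and to –OCH3 → ester (not ketone + ether).
Ester appears at: CH(COOCH3), CH(OCOCH3), COOCH3 → 3.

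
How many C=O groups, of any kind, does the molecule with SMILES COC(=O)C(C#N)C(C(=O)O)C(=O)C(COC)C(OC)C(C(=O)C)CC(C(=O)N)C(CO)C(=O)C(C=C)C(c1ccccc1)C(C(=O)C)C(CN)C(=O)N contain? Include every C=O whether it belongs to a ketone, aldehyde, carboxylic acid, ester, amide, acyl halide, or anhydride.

8

CH3OOC: ester, 1 C=O (running total 1).
CH(COOH): carboxylic acid, 1 C=O (running total 2).
CO: ketone, 1 C=O (running total 3).
CH(COCH3): ketone, 1 C=O (running total 4).
CH(CONH2): amide, 1 C=O (running total 5).
CO: ketone, 1 C=O (running total 6).
CH(COCH3): ketone, 1 C=O (running total 7).
CONH2: amide, 1 C=O (running total 8).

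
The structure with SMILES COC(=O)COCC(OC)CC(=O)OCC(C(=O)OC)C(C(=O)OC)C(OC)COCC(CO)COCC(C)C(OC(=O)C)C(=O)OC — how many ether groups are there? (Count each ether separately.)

5

CH3O–C(=O)–: carbonyl C bonded to C and to –OCH3 → ester (not ketone + ether).
C–O–C with sp³ carbons on both sides and no adjacent C=O → ether.
pendant –OCH3: C–O–C with sp³ C, no adjacent C=O → ether.
–C(=O)–O–C with C on the carbonyl side → ester.
pendant –COOCH3: carbonyl C bonded to C and –OCH3 → ester.
pendant –COOCH3: carbonyl C bonded to C and –OCH3 → ester.
pendant –OCH3: C–O–C with sp³ C, no adjacent C=O → ether.
C–O–C with sp³ carbons on both sides and no adjacent C=O → ether.
pendant –CH2OH on an sp³ backbone C → alcohol.
C–O–C with sp³ carbons on both sides and no adjacent C=O → ether.
pendant –OC(=O)CH3: an acyloxy group → ester.
–C(=O)OCH3: carbonyl C bonded to C and to –OCH3 → ester (not ketone + ether).
Ether appears at: CH2OCH2, CH(OCH3), CH(OCH3), CH2OCH2, CH2OCH2 → 5.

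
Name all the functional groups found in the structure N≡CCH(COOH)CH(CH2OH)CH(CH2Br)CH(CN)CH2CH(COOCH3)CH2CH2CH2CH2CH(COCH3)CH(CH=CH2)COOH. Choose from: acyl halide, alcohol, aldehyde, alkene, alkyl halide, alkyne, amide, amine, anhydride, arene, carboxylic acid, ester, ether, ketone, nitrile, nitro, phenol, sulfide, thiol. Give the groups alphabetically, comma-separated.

N≡C–: carbon triple-bonded to nitrogen → nitrile.
pendant –COOH: carbonyl C bonded to C and –OH → carboxylic acid.
pendant –CH2OH on an sp³ backbone C → alcohol.
pendant –CH2X: halogen on sp³ carbon → alkyl halide.
pendant –C≡N: nitrile.
pendant –COOCH3: carbonyl C bonded to C and –OCH3 → ester.
pendant –COCH3: carbonyl C bonded to two carbons → ketone.
pendant –CH=CH2: C=C double bond → alkene.
–COOH: carbonyl C bonded to –OH and C → carboxylic acid (the –OH is not a separate alcohol).

alcohol, alkene, alkyl halide, carboxylic acid, ester, ketone, nitrile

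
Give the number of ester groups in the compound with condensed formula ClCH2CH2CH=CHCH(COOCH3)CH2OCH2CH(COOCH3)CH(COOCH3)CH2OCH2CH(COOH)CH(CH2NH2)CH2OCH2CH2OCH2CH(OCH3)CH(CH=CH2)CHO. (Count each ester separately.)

3

Reading the structure from left to right:
  ClCH2: halogen on an sp³ carbon → alkyl halide.
  CH=CH: C=C double bond → alkene.
  CH(COOCH3): pendant –COOCH3: carbonyl C bonded to C and –OCH3 → ester.
  CH2OCH2: C–O–C with sp³ carbons on both sides and no adjacent C=O → ether.
  CH(COOCH3): pendant –COOCH3: carbonyl C bonded to C and –OCH3 → ester.
  CH(COOCH3): pendant –COOCH3: carbonyl C bonded to C and –OCH3 → ester.
  CH2OCH2: C–O–C with sp³ carbons on both sides and no adjacent C=O → ether.
  CH(COOH): pendant –COOH: carbonyl C bonded to C and –OH → carboxylic acid.
  CH(CH2NH2): pendant –CH2NH2: N on sp³ C, no adjacent C=O → amine.
  CH2OCH2: C–O–C with sp³ carbons on both sides and no adjacent C=O → ether.
  CH2OCH2: C–O–C with sp³ carbons on both sides and no adjacent C=O → ether.
  CH(OCH3): pendant –OCH3: C–O–C with sp³ C, no adjacent C=O → ether.
  CH(CH=CH2): pendant –CH=CH2: C=C double bond → alkene.
  CHO: terminal –CHO: carbonyl C bonded to H and C → aldehyde.
Ester appears at: CH(COOCH3), CH(COOCH3), CH(COOCH3) → 3.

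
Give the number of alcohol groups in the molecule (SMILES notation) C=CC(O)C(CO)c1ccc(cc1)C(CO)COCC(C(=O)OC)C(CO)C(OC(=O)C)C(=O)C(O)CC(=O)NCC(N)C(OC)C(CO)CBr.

6

Working along the chain:
  CH2=CH: C=C double bond → alkene.
  CH(OH): –OH on an sp³ carbon → alcohol (secondary).
  CH(CH2OH): pendant –CH2OH on an sp³ backbone C → alcohol.
  C6H4: para-disubstituted benzene ring → arene.
  CH(CH2OH): pendant –CH2OH on an sp³ backbone C → alcohol.
  CH2OCH2: C–O–C with sp³ carbons on both sides and no adjacent C=O → ether.
  CH(COOCH3): pendant –COOCH3: carbonyl C bonded to C and –OCH3 → ester.
  CH(CH2OH): pendant –CH2OH on an sp³ backbone C → alcohol.
  CH(OCOCH3): pendant –OC(=O)CH3: an acyloxy group → ester.
  CO: –C(=O)– with carbon on both sides → ketone.
  CH(OH): –OH on an sp³ carbon → alcohol (secondary).
  CH2CONHCH2: –C(=O)–N– linkage → amide (the N is not an amine).
  CH(NH2): –NH2 on an sp³ carbon with no adjacent C=O → amine.
  CH(OCH3): pendant –OCH3: C–O–C with sp³ C, no adjacent C=O → ether.
  CH(CH2OH): pendant –CH2OH on an sp³ backbone C → alcohol.
  CH2Br: halogen on an sp³ carbon → alkyl halide.
Alcohol appears at: CH(OH), CH(CH2OH), CH(CH2OH), CH(CH2OH), CH(OH), CH(CH2OH) → 6.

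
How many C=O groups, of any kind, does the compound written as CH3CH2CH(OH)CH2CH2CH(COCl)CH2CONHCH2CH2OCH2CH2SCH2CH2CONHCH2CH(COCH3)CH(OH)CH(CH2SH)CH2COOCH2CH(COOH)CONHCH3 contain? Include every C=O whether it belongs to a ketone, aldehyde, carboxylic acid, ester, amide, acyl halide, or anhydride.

CH(COCl): acyl halide, 1 C=O (running total 1).
CH2CONHCH2: amide, 1 C=O (running total 2).
CH2CONHCH2: amide, 1 C=O (running total 3).
CH(COCH3): ketone, 1 C=O (running total 4).
CH2COOCH2: ester, 1 C=O (running total 5).
CH(COOH): carboxylic acid, 1 C=O (running total 6).
CONHCH3: amide, 1 C=O (running total 7).

7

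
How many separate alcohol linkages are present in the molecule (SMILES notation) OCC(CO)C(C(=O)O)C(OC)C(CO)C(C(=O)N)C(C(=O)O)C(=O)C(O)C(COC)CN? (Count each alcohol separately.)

4

HO– on an sp³ carbon → alcohol.
pendant –CH2OH on an sp³ backbone C → alcohol.
pendant –COOH: carbonyl C bonded to C and –OH → carboxylic acid.
pendant –OCH3: C–O–C with sp³ C, no adjacent C=O → ether.
pendant –CH2OH on an sp³ backbone C → alcohol.
pendant –CONH2: carbonyl C bonded to C and N → amide.
pendant –COOH: carbonyl C bonded to C and –OH → carboxylic acid.
–C(=O)– with carbon on both sides → ketone.
–OH on an sp³ carbon → alcohol (secondary).
pendant –CH2OCH3: C–O–C linkage → ether.
–NH2 on an sp³ carbon with no adjacent C=O → amine.
Alcohol appears at: HOCH2, CH(CH2OH), CH(CH2OH), CH(OH) → 4.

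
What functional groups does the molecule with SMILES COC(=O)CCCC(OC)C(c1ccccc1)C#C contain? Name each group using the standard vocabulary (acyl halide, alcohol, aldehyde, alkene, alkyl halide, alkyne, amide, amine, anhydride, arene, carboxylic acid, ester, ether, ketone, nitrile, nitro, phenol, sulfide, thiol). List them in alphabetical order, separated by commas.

Reading the structure from left to right:
  CH3OOC: CH3O–C(=O)–: carbonyl C bonded to C and to –OCH3 → ester (not ketone + ether).
  CH(OCH3): pendant –OCH3: C–O–C with sp³ C, no adjacent C=O → ether.
  CH(C6H5): pendant –C6H5: benzene ring → arene.
  C≡CH: C≡C triple bond → alkyne.

alkyne, arene, ester, ether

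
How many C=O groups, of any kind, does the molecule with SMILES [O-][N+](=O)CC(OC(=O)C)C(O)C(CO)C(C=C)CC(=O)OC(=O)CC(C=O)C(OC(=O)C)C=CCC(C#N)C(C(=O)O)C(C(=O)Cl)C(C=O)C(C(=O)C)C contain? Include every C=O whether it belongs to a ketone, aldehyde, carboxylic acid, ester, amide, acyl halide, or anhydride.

9

CH(OCOCH3): ester, 1 C=O (running total 1).
CH2CO-O-COCH2: anhydride, 2 C=O (running total 3).
CH(CHO): aldehyde, 1 C=O (running total 4).
CH(OCOCH3): ester, 1 C=O (running total 5).
CH(COOH): carboxylic acid, 1 C=O (running total 6).
CH(COCl): acyl halide, 1 C=O (running total 7).
CH(CHO): aldehyde, 1 C=O (running total 8).
CH(COCH3): ketone, 1 C=O (running total 9).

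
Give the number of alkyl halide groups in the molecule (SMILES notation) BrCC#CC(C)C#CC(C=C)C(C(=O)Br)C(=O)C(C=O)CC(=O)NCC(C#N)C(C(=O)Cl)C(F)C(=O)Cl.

2

Working along the chain:
  BrCH2: halogen on an sp³ carbon → alkyl halide.
  C≡C: C≡C triple bond → alkyne.
  C≡C: C≡C triple bond → alkyne.
  CH(CH=CH2): pendant –CH=CH2: C=C double bond → alkene.
  CH(COBr): pendant –C(=O)X: carbonyl C bonded to C and halogen → acyl halide.
  CO: –C(=O)– with carbon on both sides → ketone.
  CH(CHO): pendant –CHO: carbonyl C bonded to C and H → aldehyde.
  CH2CONHCH2: –C(=O)–N– linkage → amide (the N is not an amine).
  CH(CN): pendant –C≡N: nitrile.
  CH(COCl): pendant –C(=O)X: carbonyl C bonded to C and halogen → acyl halide.
  CH(F): halogen on an sp³ carbon → alkyl halide.
  COCl: –C(=O)Cl: carbonyl C bonded to C and to a halogen → acyl halide (not alkyl halide).
Alkyl halide appears at: BrCH2, CH(F) → 2.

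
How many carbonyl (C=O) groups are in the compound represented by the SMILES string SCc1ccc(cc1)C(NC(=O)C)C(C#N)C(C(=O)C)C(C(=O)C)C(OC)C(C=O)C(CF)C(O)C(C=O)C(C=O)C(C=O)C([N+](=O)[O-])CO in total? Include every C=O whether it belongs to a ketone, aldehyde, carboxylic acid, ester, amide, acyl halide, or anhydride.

CH(NHCOCH3): amide, 1 C=O (running total 1).
CH(COCH3): ketone, 1 C=O (running total 2).
CH(COCH3): ketone, 1 C=O (running total 3).
CH(CHO): aldehyde, 1 C=O (running total 4).
CH(CHO): aldehyde, 1 C=O (running total 5).
CH(CHO): aldehyde, 1 C=O (running total 6).
CH(CHO): aldehyde, 1 C=O (running total 7).

7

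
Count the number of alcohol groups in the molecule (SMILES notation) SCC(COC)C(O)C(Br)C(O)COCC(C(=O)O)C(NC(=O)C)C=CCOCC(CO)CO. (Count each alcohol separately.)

4

–SH on an sp³ carbon → thiol.
pendant –CH2OCH3: C–O–C linkage → ether.
–OH on an sp³ carbon → alcohol (secondary).
halogen on an sp³ carbon → alkyl halide.
–OH on an sp³ carbon → alcohol (secondary).
C–O–C with sp³ carbons on both sides and no adjacent C=O → ether.
pendant –COOH: carbonyl C bonded to C and –OH → carboxylic acid.
pendant –NHC(=O)CH3: N bonded to a carbonyl → amide (not amine).
C=C double bond → alkene.
C–O–C with sp³ carbons on both sides and no adjacent C=O → ether.
pendant –CH2OH on an sp³ backbone C → alcohol.
–OH on an sp³ carbon → alcohol.
Alcohol appears at: CH(OH), CH(OH), CH(CH2OH), CH2OH → 4.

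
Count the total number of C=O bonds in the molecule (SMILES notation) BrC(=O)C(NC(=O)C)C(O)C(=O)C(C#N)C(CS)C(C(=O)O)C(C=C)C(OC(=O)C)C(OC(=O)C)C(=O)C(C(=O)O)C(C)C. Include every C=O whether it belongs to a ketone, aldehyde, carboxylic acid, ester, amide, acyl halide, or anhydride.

BrCO: acyl halide, 1 C=O (running total 1).
CH(NHCOCH3): amide, 1 C=O (running total 2).
CO: ketone, 1 C=O (running total 3).
CH(COOH): carboxylic acid, 1 C=O (running total 4).
CH(OCOCH3): ester, 1 C=O (running total 5).
CH(OCOCH3): ester, 1 C=O (running total 6).
CO: ketone, 1 C=O (running total 7).
CH(COOH): carboxylic acid, 1 C=O (running total 8).

8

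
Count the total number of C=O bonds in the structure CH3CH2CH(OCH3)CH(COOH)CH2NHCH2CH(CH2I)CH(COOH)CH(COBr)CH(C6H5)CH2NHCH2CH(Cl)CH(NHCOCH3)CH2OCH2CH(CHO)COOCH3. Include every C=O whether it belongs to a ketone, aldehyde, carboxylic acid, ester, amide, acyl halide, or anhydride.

CH(COOH): carboxylic acid, 1 C=O (running total 1).
CH(COOH): carboxylic acid, 1 C=O (running total 2).
CH(COBr): acyl halide, 1 C=O (running total 3).
CH(NHCOCH3): amide, 1 C=O (running total 4).
CH(CHO): aldehyde, 1 C=O (running total 5).
COOCH3: ester, 1 C=O (running total 6).

6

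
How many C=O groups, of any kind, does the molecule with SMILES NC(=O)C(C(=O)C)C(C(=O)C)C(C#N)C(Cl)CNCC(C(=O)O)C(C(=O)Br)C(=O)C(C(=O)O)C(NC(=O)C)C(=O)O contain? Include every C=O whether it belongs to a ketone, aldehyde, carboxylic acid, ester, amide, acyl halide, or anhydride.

9

H2NCO: amide, 1 C=O (running total 1).
CH(COCH3): ketone, 1 C=O (running total 2).
CH(COCH3): ketone, 1 C=O (running total 3).
CH(COOH): carboxylic acid, 1 C=O (running total 4).
CH(COBr): acyl halide, 1 C=O (running total 5).
CO: ketone, 1 C=O (running total 6).
CH(COOH): carboxylic acid, 1 C=O (running total 7).
CH(NHCOCH3): amide, 1 C=O (running total 8).
COOH: carboxylic acid, 1 C=O (running total 9).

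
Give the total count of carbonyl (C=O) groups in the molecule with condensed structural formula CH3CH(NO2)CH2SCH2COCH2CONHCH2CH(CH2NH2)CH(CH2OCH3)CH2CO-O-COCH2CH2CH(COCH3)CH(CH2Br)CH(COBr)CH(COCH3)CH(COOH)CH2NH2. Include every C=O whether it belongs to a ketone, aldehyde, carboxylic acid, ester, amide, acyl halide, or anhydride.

CO: ketone, 1 C=O (running total 1).
CH2CONHCH2: amide, 1 C=O (running total 2).
CH2CO-O-COCH2: anhydride, 2 C=O (running total 4).
CH(COCH3): ketone, 1 C=O (running total 5).
CH(COBr): acyl halide, 1 C=O (running total 6).
CH(COCH3): ketone, 1 C=O (running total 7).
CH(COOH): carboxylic acid, 1 C=O (running total 8).

8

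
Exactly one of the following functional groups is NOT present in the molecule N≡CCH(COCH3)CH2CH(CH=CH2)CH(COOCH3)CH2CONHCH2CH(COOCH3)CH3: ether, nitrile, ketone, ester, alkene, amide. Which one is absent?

amide: present (CH2CONHCH2 — –C(=O)–N– linkage → amide (the N is not an amine)).
ester: present (CH(COOCH3) — pendant –COOCH3: carbonyl C bonded to C and –OCH3 → ester).
ketone: present (CH(COCH3) — pendant –COCH3: carbonyl C bonded to two carbons → ketone).
nitrile: present (N≡C — N≡C–: carbon triple-bonded to nitrogen → nitrile).
alkene: present (CH(CH=CH2) — pendant –CH=CH2: C=C double bond → alkene).
ether: absent. In CH(COOCH3), the C–O–C oxygen is adjacent to a C=O, so it belongs to an ester, not an ether.

ether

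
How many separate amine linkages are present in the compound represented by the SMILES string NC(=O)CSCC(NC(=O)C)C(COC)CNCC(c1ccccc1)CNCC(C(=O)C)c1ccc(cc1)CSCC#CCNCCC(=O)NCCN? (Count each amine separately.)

4

Taking each segment in turn:
  H2NCO: –C(=O)NH2: carbonyl C bonded to C and to N → amide (the N is not a separate amine).
  CH2SCH2: C–S–C linkage → sulfide (thioether).
  CH(NHCOCH3): pendant –NHC(=O)CH3: N bonded to a carbonyl → amide (not amine).
  CH(CH2OCH3): pendant –CH2OCH3: C–O–C linkage → ether.
  CH2NHCH2: C–N–C with sp³ carbons and no adjacent C=O → amine (secondary).
  CH(C6H5): pendant –C6H5: benzene ring → arene.
  CH2NHCH2: C–N–C with sp³ carbons and no adjacent C=O → amine (secondary).
  CH(COCH3): pendant –COCH3: carbonyl C bonded to two carbons → ketone.
  C6H4: para-disubstituted benzene ring → arene.
  CH2SCH2: C–S–C linkage → sulfide (thioether).
  C≡C: C≡C triple bond → alkyne.
  CH2NHCH2: C–N–C with sp³ carbons and no adjacent C=O → amine (secondary).
  CH2CONHCH2: –C(=O)–N– linkage → amide (the N is not an amine).
  CH2NH2: –NH2 on an sp³ carbon with no adjacent C=O → amine.
Amine appears at: CH2NHCH2, CH2NHCH2, CH2NHCH2, CH2NH2 → 4.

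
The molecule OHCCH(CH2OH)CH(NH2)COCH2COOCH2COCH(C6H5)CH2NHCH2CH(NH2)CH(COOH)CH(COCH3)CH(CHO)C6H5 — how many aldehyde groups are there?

2

Reading the structure from left to right:
  OHC: terminal –CHO: carbonyl C bonded to H and C → aldehyde.
  CH(CH2OH): pendant –CH2OH on an sp³ backbone C → alcohol.
  CH(NH2): –NH2 on an sp³ carbon with no adjacent C=O → amine.
  CO: –C(=O)– with carbon on both sides → ketone.
  CH2COOCH2: –C(=O)–O–C with C on the carbonyl side → ester.
  CO: –C(=O)– with carbon on both sides → ketone.
  CH(C6H5): pendant –C6H5: benzene ring → arene.
  CH2NHCH2: C–N–C with sp³ carbons and no adjacent C=O → amine (secondary).
  CH(NH2): –NH2 on an sp³ carbon with no adjacent C=O → amine.
  CH(COOH): pendant –COOH: carbonyl C bonded to C and –OH → carboxylic acid.
  CH(COCH3): pendant –COCH3: carbonyl C bonded to two carbons → ketone.
  CH(CHO): pendant –CHO: carbonyl C bonded to C and H → aldehyde.
  C6H5: –C6H5 phenyl ring → arene.
Aldehyde appears at: OHC, CH(CHO) → 2.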